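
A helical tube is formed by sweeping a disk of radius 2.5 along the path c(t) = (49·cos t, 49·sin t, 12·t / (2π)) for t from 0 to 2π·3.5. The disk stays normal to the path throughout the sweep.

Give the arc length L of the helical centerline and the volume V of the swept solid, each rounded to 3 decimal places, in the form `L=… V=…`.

2πR = 2π·49 = 307.876080
per-turn = √(307.876080² + 12²) = √(94787.6807 + 144) = √94931.6807 = 308.109852
L = 3.5 × 308.109852 = 1078.384481
V = π·2.5² × L = 19.634954 × 1078.384481 = 21174.029764

L=1078.384 V=21174.030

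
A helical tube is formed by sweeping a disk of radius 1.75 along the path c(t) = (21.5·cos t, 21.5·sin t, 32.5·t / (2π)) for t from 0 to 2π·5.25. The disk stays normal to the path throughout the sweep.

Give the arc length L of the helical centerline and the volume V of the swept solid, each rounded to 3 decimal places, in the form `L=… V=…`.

2πR = 2π·21.5 = 135.088484
per-turn = √(135.088484² + 32.5²) = √(18248.8985 + 1056.25) = √19305.1485 = 138.942969
L = 5.25 × 138.942969 = 729.450585
V = π·1.75² × L = 9.621128 × 729.450585 = 7018.137088

L=729.451 V=7018.137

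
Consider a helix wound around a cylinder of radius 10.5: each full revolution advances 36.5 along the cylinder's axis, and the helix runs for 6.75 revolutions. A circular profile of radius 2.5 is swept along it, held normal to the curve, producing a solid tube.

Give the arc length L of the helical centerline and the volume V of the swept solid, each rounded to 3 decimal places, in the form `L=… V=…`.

L=508.931 V=9992.846

2πR = 2π·10.5 = 65.973446
per-turn = √(65.973446² + 36.5²) = √(4352.4955 + 1332.25) = √5684.7455 = 75.397252
L = 6.75 × 75.397252 = 508.931448
V = π·2.5² × L = 19.634954 × 508.931448 = 9992.845613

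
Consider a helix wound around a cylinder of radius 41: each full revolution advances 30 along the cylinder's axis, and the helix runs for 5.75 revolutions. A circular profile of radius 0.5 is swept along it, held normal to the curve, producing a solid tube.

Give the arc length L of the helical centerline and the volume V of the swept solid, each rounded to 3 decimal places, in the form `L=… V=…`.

L=1491.271 V=1171.242

2πR = 2π·41 = 257.610598
per-turn = √(257.610598² + 30²) = √(66363.2200 + 900) = √67263.2200 = 259.351537
L = 5.75 × 259.351537 = 1491.271341
V = π·0.5² × L = 0.785398 × 1491.271341 = 1171.241772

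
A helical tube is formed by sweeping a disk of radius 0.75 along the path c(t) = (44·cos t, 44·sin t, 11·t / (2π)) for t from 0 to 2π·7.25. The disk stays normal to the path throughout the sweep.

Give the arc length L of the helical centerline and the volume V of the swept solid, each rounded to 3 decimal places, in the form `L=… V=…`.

L=2005.922 V=3544.757

2πR = 2π·44 = 276.460154
per-turn = √(276.460154² + 11²) = √(76430.2165 + 121) = √76551.2165 = 276.678905
L = 7.25 × 276.678905 = 2005.922061
V = π·0.75² × L = 1.767146 × 2005.922061 = 3544.756882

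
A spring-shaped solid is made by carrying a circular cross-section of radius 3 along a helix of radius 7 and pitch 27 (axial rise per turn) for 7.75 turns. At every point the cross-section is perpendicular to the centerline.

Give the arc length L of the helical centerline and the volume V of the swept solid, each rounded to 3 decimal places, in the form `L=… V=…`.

L=399.966 V=11308.780

2πR = 2π·7 = 43.982297
per-turn = √(43.982297² + 27²) = √(1934.4425 + 729) = √2663.4425 = 51.608550
L = 7.75 × 51.608550 = 399.966265
V = π·3² × L = 28.274334 × 399.966265 = 11308.779710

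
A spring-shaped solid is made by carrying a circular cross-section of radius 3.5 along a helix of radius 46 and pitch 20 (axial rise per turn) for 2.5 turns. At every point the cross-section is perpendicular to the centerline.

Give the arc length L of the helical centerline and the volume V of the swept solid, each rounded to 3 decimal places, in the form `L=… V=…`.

L=724.294 V=27874.107

2πR = 2π·46 = 289.026524
per-turn = √(289.026524² + 20²) = √(83536.3317 + 400) = √83936.3317 = 289.717676
L = 2.5 × 289.717676 = 724.294189
V = π·3.5² × L = 38.484510 × 724.294189 = 27874.106980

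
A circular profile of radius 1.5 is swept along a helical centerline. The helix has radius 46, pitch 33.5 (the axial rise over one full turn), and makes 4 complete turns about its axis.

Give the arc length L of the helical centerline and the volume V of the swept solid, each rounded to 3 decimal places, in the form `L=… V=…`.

L=1163.846 V=8226.742

2πR = 2π·46 = 289.026524
per-turn = √(289.026524² + 33.5²) = √(83536.3317 + 1122.25) = √84658.5817 = 290.961478
L = 4 × 290.961478 = 1163.845912
V = π·1.5² × L = 7.068583 × 1163.845912 = 8226.741974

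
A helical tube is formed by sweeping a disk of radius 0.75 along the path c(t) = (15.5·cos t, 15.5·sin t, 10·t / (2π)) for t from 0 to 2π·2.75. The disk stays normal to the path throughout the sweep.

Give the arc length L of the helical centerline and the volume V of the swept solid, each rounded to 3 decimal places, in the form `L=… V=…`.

2πR = 2π·15.5 = 97.389372
per-turn = √(97.389372² + 10²) = √(9484.6898 + 100) = √9584.6898 = 97.901429
L = 2.75 × 97.901429 = 269.228930
V = π·0.75² × L = 1.767146 × 269.228930 = 475.766791

L=269.229 V=475.767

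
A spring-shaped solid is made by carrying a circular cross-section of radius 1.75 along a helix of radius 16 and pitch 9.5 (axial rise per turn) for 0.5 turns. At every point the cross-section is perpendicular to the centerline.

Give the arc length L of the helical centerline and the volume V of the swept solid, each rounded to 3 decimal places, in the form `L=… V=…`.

2πR = 2π·16 = 100.530965
per-turn = √(100.530965² + 9.5²) = √(10106.4749 + 90.25) = √10196.7249 = 100.978834
L = 0.5 × 100.978834 = 50.489417
V = π·1.75² × L = 9.621128 × 50.489417 = 485.765118

L=50.489 V=485.765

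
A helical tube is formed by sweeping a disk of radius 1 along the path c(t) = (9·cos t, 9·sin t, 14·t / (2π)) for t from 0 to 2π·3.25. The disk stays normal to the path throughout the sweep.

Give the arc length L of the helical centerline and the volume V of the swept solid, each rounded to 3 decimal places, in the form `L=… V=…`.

L=189.332 V=594.803

2πR = 2π·9 = 56.548668
per-turn = √(56.548668² + 14²) = √(3197.7518 + 196) = √3393.7518 = 58.255917
L = 3.25 × 58.255917 = 189.331729
V = π·1² × L = 3.141593 × 189.331729 = 594.803169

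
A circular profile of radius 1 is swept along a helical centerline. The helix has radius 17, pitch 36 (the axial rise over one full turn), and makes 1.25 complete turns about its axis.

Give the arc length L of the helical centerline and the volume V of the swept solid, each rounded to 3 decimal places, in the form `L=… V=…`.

L=140.897 V=442.641

2πR = 2π·17 = 106.814150
per-turn = √(106.814150² + 36²) = √(11409.2627 + 1296) = √12705.2627 = 112.717624
L = 1.25 × 112.717624 = 140.897030
V = π·1² × L = 3.141593 × 140.897030 = 442.641073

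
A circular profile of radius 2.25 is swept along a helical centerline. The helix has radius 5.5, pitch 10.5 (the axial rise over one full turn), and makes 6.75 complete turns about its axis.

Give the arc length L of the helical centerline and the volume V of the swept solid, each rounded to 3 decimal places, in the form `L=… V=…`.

L=243.793 V=3877.360

2πR = 2π·5.5 = 34.557519
per-turn = √(34.557519² + 10.5²) = √(1194.2221 + 110.25) = √1304.4721 = 36.117477
L = 6.75 × 36.117477 = 243.792969
V = π·2.25² × L = 15.904313 × 243.792969 = 3877.359633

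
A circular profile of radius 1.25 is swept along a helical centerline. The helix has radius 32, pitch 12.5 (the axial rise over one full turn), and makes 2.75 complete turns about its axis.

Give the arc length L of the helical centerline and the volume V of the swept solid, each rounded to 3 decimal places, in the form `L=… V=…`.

L=553.988 V=2719.381

2πR = 2π·32 = 201.061930
per-turn = √(201.061930² + 12.5²) = √(40425.8996 + 156.25) = √40582.1496 = 201.450117
L = 2.75 × 201.450117 = 553.987822
V = π·1.25² × L = 4.908739 × 553.987822 = 2719.381361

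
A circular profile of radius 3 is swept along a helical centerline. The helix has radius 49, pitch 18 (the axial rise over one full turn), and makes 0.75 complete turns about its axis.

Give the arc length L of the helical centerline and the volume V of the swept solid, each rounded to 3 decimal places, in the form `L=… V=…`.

L=231.301 V=6539.892

2πR = 2π·49 = 307.876080
per-turn = √(307.876080² + 18²) = √(94787.6807 + 324) = √95111.6807 = 308.401817
L = 0.75 × 308.401817 = 231.301363
V = π·3² × L = 28.274334 × 231.301363 = 6539.891956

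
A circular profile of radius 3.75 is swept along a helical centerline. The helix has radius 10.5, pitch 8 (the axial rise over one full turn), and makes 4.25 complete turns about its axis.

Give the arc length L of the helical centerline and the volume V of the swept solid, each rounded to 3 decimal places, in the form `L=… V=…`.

2πR = 2π·10.5 = 65.973446
per-turn = √(65.973446² + 8²) = √(4352.4955 + 64) = √4416.4955 = 66.456719
L = 4.25 × 66.456719 = 282.441057
V = π·3.75² × L = 44.178647 × 282.441057 = 12477.863670

L=282.441 V=12477.864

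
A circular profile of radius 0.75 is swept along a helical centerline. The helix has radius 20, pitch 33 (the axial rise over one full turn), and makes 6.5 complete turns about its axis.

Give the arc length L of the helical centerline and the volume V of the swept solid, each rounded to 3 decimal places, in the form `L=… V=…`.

2πR = 2π·20 = 125.663706
per-turn = √(125.663706² + 33²) = √(15791.3670 + 1089) = √16880.3670 = 129.924467
L = 6.5 × 129.924467 = 844.509033
V = π·0.75² × L = 1.767146 × 844.509033 = 1492.370649

L=844.509 V=1492.371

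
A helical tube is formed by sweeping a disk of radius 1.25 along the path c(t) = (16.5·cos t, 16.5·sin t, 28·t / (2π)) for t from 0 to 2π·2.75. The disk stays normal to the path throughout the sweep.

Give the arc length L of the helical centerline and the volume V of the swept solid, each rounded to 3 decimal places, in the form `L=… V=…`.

2πR = 2π·16.5 = 103.672558
per-turn = √(103.672558² + 28²) = √(10747.9992 + 784) = √11531.9992 = 107.387146
L = 2.75 × 107.387146 = 295.314652
V = π·1.25² × L = 4.908739 × 295.314652 = 1449.622410

L=295.315 V=1449.622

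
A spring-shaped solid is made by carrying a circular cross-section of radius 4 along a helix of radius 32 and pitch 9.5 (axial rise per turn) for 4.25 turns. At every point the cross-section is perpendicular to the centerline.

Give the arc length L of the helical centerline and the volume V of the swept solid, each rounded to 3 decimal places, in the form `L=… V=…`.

2πR = 2π·32 = 201.061930
per-turn = √(201.061930² + 9.5²) = √(40425.8996 + 90.25) = √40516.1496 = 201.286238
L = 4.25 × 201.286238 = 855.466512
V = π·4² × L = 50.265482 × 855.466512 = 43000.436937

L=855.467 V=43000.437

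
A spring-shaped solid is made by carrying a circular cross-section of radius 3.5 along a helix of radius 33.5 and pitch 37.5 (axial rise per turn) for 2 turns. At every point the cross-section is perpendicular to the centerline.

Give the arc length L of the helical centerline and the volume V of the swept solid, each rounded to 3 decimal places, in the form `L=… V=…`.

L=427.602 V=16456.060

2πR = 2π·33.5 = 210.486708
per-turn = √(210.486708² + 37.5²) = √(44304.6542 + 1406.25) = √45710.9042 = 213.801085
L = 2 × 213.801085 = 427.602171
V = π·3.5² × L = 38.484510 × 427.602171 = 16456.060028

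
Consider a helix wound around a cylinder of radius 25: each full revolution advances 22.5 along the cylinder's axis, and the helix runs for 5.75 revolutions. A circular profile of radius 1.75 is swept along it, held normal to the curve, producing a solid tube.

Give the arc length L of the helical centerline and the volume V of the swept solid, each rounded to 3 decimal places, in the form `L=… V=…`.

L=912.427 V=8778.573

2πR = 2π·25 = 157.079633
per-turn = √(157.079633² + 22.5²) = √(24674.0110 + 506.25) = √25180.2610 = 158.682894
L = 5.75 × 158.682894 = 912.426643
V = π·1.75² × L = 9.621128 × 912.426643 = 8778.573071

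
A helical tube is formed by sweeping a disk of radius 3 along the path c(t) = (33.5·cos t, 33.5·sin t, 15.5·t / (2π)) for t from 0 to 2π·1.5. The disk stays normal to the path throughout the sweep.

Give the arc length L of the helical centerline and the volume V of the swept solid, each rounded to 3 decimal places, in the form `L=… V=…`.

2πR = 2π·33.5 = 210.486708
per-turn = √(210.486708² + 15.5²) = √(44304.6542 + 240.25) = √44544.9042 = 211.056637
L = 1.5 × 211.056637 = 316.584956
V = π·3² × L = 28.274334 × 316.584956 = 8951.228747

L=316.585 V=8951.229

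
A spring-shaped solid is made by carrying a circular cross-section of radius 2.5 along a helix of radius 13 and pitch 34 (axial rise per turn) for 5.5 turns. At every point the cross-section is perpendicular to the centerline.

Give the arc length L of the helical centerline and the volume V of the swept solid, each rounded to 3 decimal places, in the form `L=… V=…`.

2πR = 2π·13 = 81.681409
per-turn = √(81.681409² + 34²) = √(6671.8526 + 1156) = √7827.8526 = 88.475152
L = 5.5 × 88.475152 = 486.613338
V = π·2.5² × L = 19.634954 × 486.613338 = 9554.630542

L=486.613 V=9554.631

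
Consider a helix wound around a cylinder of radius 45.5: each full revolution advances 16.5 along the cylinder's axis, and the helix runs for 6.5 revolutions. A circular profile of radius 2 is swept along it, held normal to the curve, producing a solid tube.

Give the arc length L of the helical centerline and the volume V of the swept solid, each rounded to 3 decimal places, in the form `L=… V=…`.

2πR = 2π·45.5 = 285.884931
per-turn = √(285.884931² + 16.5²) = √(81730.1940 + 272.25) = √82002.4440 = 286.360689
L = 6.5 × 286.360689 = 1861.344477
V = π·2² × L = 12.566371 × 1861.344477 = 23390.344535

L=1861.344 V=23390.345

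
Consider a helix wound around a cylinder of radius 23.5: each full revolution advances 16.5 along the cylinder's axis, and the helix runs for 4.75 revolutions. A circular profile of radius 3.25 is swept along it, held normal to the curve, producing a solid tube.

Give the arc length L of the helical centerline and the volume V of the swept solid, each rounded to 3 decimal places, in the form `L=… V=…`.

2πR = 2π·23.5 = 147.654855
per-turn = √(147.654855² + 16.5²) = √(21801.9561 + 272.25) = √22074.2061 = 148.573908
L = 4.75 × 148.573908 = 705.726063
V = π·3.25² × L = 33.183072 × 705.726063 = 23418.159037

L=705.726 V=23418.159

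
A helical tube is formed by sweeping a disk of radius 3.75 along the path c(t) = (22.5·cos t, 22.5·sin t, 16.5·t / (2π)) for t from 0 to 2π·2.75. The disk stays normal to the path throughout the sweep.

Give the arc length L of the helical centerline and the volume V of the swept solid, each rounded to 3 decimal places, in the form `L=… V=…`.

2πR = 2π·22.5 = 141.371669
per-turn = √(141.371669² + 16.5²) = √(19985.9489 + 272.25) = √20258.1989 = 142.331300
L = 2.75 × 142.331300 = 391.411075
V = π·3.75² × L = 44.178647 × 391.411075 = 17292.011573

L=391.411 V=17292.012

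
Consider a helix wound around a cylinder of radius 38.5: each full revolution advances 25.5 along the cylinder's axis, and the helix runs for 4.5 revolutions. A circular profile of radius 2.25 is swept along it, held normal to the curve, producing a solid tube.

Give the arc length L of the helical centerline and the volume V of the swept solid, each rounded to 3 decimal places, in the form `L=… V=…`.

L=1094.593 V=17408.754

2πR = 2π·38.5 = 241.902634
per-turn = √(241.902634² + 25.5²) = √(58516.8845 + 650.25) = √59167.1345 = 243.242954
L = 4.5 × 243.242954 = 1094.593291
V = π·2.25² × L = 15.904313 × 1094.593291 = 17408.754104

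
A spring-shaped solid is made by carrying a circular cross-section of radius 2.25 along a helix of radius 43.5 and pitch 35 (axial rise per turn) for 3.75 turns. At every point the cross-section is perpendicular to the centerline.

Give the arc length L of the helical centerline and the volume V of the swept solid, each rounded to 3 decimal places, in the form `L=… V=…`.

2πR = 2π·43.5 = 273.318561
per-turn = √(273.318561² + 35²) = √(74703.0357 + 1225) = √75928.0357 = 275.550423
L = 3.75 × 275.550423 = 1033.314087
V = π·2.25² × L = 15.904313 × 1033.314087 = 16434.150468

L=1033.314 V=16434.150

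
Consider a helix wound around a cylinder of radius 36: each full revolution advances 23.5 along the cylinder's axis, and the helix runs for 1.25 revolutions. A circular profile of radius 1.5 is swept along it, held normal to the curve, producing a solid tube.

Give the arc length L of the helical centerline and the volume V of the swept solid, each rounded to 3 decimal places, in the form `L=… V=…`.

L=284.265 V=2009.352

2πR = 2π·36 = 226.194671
per-turn = √(226.194671² + 23.5²) = √(51164.0292 + 552.25) = √51716.2792 = 227.412135
L = 1.25 × 227.412135 = 284.265169
V = π·1.5² × L = 7.068583 × 284.265169 = 2009.352074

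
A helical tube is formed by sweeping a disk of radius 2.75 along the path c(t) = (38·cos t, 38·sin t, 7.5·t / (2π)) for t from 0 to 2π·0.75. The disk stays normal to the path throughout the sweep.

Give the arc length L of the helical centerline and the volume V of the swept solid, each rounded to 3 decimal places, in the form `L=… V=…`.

2πR = 2π·38 = 238.761042
per-turn = √(238.761042² + 7.5²) = √(57006.8350 + 56.25) = √57063.0850 = 238.878808
L = 0.75 × 238.878808 = 179.159106
V = π·2.75² × L = 23.758294 × 179.159106 = 4256.514797

L=179.159 V=4256.515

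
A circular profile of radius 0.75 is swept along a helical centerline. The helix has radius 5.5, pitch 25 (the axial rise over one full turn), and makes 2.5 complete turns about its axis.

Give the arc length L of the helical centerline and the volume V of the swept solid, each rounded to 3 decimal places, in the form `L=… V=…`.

2πR = 2π·5.5 = 34.557519
per-turn = √(34.557519² + 25²) = √(1194.2221 + 625) = √1819.2221 = 42.652340
L = 2.5 × 42.652340 = 106.630851
V = π·0.75² × L = 1.767146 × 106.630851 = 188.432267

L=106.631 V=188.432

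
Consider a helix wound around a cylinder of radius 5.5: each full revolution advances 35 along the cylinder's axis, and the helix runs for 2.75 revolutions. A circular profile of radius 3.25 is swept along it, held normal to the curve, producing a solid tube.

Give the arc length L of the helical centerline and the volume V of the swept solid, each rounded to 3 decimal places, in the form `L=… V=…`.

L=135.260 V=4488.355

2πR = 2π·5.5 = 34.557519
per-turn = √(34.557519² + 35²) = √(1194.2221 + 1225) = √2419.2221 = 49.185589
L = 2.75 × 49.185589 = 135.260369
V = π·3.25² × L = 33.183072 × 135.260369 = 4488.354612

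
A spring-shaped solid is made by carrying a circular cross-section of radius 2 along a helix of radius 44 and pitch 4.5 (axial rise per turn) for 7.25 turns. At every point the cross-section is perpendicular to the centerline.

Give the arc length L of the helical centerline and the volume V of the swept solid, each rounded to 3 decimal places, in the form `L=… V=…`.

L=2004.602 V=25190.567

2πR = 2π·44 = 276.460154
per-turn = √(276.460154² + 4.5²) = √(76430.2165 + 20.25) = √76450.4665 = 276.496775
L = 7.25 × 276.496775 = 2004.601617
V = π·2² × L = 12.566371 × 2004.601617 = 25190.566858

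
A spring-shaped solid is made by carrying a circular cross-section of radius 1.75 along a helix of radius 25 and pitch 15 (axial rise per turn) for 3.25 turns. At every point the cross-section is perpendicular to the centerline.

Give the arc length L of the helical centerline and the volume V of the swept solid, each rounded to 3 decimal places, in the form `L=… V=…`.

L=512.831 V=4934.014

2πR = 2π·25 = 157.079633
per-turn = √(157.079633² + 15²) = √(24674.0110 + 225) = √24899.0110 = 157.794205
L = 3.25 × 157.794205 = 512.831165
V = π·1.75² × L = 9.621128 × 512.831165 = 4934.014025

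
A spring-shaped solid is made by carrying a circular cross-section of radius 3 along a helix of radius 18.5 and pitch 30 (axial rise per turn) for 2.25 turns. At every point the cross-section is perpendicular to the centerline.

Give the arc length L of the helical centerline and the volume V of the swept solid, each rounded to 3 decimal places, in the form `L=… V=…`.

L=270.108 V=7637.115

2πR = 2π·18.5 = 116.238928
per-turn = √(116.238928² + 30²) = √(13511.4884 + 900) = √14411.4884 = 120.047859
L = 2.25 × 120.047859 = 270.107683
V = π·3² × L = 28.274334 × 270.107683 = 7637.114800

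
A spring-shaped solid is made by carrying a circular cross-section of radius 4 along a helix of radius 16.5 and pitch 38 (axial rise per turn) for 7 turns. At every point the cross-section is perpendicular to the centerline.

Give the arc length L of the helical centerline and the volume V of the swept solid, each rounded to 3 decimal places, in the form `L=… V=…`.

L=772.922 V=38851.282

2πR = 2π·16.5 = 103.672558
per-turn = √(103.672558² + 38²) = √(10747.9992 + 1444) = √12191.9992 = 110.417386
L = 7 × 110.417386 = 772.921704
V = π·4² × L = 50.265482 × 772.921704 = 38851.282351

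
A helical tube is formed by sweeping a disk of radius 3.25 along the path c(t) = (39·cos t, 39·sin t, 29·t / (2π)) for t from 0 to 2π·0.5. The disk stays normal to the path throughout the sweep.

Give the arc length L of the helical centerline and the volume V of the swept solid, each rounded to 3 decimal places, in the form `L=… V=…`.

2πR = 2π·39 = 245.044227
per-turn = √(245.044227² + 29²) = √(60046.6732 + 841) = √60887.6732 = 246.754277
L = 0.5 × 246.754277 = 123.377138
V = π·3.25² × L = 33.183072 × 123.377138 = 4094.032518

L=123.377 V=4094.033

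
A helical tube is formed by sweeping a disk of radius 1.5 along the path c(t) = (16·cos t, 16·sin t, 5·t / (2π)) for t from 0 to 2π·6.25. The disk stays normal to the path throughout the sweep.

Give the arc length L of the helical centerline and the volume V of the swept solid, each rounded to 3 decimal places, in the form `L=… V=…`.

2πR = 2π·16 = 100.530965
per-turn = √(100.530965² + 5²) = √(10106.4749 + 25) = √10131.4749 = 100.655228
L = 6.25 × 100.655228 = 629.095174
V = π·1.5² × L = 7.068583 × 629.095174 = 4446.811752

L=629.095 V=4446.812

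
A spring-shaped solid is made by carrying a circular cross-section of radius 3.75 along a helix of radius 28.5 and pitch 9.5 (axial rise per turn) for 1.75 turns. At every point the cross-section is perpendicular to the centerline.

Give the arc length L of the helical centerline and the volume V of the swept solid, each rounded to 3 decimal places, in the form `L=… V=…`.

2πR = 2π·28.5 = 179.070781
per-turn = √(179.070781² + 9.5²) = √(32066.3447 + 90.25) = √32156.5947 = 179.322600
L = 1.75 × 179.322600 = 313.814549
V = π·3.75² × L = 44.178647 × 313.814549 = 13863.902094

L=313.815 V=13863.902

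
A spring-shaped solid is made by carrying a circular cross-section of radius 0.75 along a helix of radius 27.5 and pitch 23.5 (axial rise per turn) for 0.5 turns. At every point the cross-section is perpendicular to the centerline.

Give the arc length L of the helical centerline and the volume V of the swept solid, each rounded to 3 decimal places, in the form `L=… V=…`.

2πR = 2π·27.5 = 172.787596
per-turn = √(172.787596² + 23.5²) = √(29855.5533 + 552.25) = √30407.8033 = 174.378334
L = 0.5 × 174.378334 = 87.189167
V = π·0.75² × L = 1.767146 × 87.189167 = 154.075976

L=87.189 V=154.076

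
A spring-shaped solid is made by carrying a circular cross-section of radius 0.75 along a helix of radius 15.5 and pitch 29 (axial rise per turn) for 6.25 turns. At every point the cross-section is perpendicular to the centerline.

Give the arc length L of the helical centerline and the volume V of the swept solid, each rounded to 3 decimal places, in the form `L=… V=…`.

2πR = 2π·15.5 = 97.389372
per-turn = √(97.389372² + 29²) = √(9484.6898 + 841) = √10325.6898 = 101.615402
L = 6.25 × 101.615402 = 635.096260
V = π·0.75² × L = 1.767146 × 635.096260 = 1122.307731

L=635.096 V=1122.308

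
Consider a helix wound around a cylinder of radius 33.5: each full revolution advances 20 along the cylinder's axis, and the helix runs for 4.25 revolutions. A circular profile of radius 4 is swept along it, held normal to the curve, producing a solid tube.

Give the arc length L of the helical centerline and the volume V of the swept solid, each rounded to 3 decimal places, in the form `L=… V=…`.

L=898.598 V=45168.447

2πR = 2π·33.5 = 210.486708
per-turn = √(210.486708² + 20²) = √(44304.6542 + 400) = √44704.6542 = 211.434752
L = 4.25 × 211.434752 = 898.597694
V = π·4² × L = 50.265482 × 898.597694 = 45168.446625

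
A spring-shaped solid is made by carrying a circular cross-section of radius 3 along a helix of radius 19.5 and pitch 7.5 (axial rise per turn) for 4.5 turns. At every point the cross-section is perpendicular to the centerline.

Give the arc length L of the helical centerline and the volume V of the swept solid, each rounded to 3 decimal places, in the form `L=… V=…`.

2πR = 2π·19.5 = 122.522113
per-turn = √(122.522113² + 7.5²) = √(15011.6683 + 56.25) = √15067.9183 = 122.751449
L = 4.5 × 122.751449 = 552.381522
V = π·3² × L = 28.274334 × 552.381522 = 15618.219573

L=552.382 V=15618.220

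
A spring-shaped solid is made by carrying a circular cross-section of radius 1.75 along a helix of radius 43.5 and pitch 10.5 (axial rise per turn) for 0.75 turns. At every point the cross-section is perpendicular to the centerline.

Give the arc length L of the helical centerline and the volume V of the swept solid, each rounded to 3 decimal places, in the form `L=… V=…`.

L=205.140 V=1973.679

2πR = 2π·43.5 = 273.318561
per-turn = √(273.318561² + 10.5²) = √(74703.0357 + 110.25) = √74813.2857 = 273.520174
L = 0.75 × 273.520174 = 205.140131
V = π·1.75² × L = 9.621128 × 205.140131 = 1973.679353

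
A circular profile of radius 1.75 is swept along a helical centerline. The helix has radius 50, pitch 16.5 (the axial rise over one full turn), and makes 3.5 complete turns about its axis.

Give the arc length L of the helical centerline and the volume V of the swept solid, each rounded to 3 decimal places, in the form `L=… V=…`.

2πR = 2π·50 = 314.159265
per-turn = √(314.159265² + 16.5²) = √(98696.0440 + 272.25) = √98968.2940 = 314.592266
L = 3.5 × 314.592266 = 1101.072932
V = π·1.75² × L = 9.621128 × 1101.072932 = 10593.563068

L=1101.073 V=10593.563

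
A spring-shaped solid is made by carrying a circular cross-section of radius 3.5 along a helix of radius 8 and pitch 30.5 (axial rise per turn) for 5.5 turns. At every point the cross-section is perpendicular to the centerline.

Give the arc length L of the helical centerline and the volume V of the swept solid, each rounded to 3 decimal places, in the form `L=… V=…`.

2πR = 2π·8 = 50.265482
per-turn = √(50.265482² + 30.5²) = √(2526.6187 + 930.25) = √3456.8687 = 58.795142
L = 5.5 × 58.795142 = 323.373281
V = π·3.5² × L = 38.484510 × 323.373281 = 12444.862275

L=323.373 V=12444.862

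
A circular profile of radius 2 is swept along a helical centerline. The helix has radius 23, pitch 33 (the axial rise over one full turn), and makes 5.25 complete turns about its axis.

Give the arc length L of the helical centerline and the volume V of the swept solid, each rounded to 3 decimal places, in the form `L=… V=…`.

L=778.224 V=9779.455

2πR = 2π·23 = 144.513262
per-turn = √(144.513262² + 33²) = √(20884.0829 + 1089) = √21973.0829 = 148.233204
L = 5.25 × 148.233204 = 778.224324
V = π·2² × L = 12.566371 × 778.224324 = 9779.455271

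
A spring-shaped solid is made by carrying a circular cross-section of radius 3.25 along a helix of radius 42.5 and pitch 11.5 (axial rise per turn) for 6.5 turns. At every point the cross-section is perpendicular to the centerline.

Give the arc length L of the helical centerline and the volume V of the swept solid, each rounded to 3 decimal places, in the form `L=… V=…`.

L=1737.339 V=57650.238

2πR = 2π·42.5 = 267.035376
per-turn = √(267.035376² + 11.5²) = √(71307.8918 + 132.25) = √71440.1418 = 267.282887
L = 6.5 × 267.282887 = 1737.338767
V = π·3.25² × L = 33.183072 × 1737.338767 = 57650.238091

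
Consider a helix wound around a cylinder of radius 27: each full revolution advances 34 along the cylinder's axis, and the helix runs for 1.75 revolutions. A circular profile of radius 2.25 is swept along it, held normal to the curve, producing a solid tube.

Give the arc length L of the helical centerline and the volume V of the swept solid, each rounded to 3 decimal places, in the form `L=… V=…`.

L=302.784 V=4815.575

2πR = 2π·27 = 169.646003
per-turn = √(169.646003² + 34²) = √(28779.7664 + 1156) = √29935.7664 = 173.019555
L = 1.75 × 173.019555 = 302.784221
V = π·2.25² × L = 15.904313 × 302.784221 = 4815.574970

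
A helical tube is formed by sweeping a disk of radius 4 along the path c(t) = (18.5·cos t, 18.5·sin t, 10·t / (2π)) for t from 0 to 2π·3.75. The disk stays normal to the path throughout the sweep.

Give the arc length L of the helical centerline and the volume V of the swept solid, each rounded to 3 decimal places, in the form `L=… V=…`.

2πR = 2π·18.5 = 116.238928
per-turn = √(116.238928² + 10²) = √(13511.4884 + 100) = √13611.4884 = 116.668284
L = 3.75 × 116.668284 = 437.506064
V = π·4² × L = 50.265482 × 437.506064 = 21991.453382

L=437.506 V=21991.453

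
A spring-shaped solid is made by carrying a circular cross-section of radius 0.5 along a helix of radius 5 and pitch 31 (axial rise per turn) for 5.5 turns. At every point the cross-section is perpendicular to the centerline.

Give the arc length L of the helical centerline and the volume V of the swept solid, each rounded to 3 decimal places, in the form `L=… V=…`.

L=242.746 V=190.653

2πR = 2π·5 = 31.415927
per-turn = √(31.415927² + 31²) = √(986.9604 + 961) = √1947.9604 = 44.135705
L = 5.5 × 44.135705 = 242.746377
V = π·0.5² × L = 0.785398 × 242.746377 = 190.652558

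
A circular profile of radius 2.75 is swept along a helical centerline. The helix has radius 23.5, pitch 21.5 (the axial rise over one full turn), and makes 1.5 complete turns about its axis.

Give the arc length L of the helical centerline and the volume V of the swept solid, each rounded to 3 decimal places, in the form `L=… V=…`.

2πR = 2π·23.5 = 147.654855
per-turn = √(147.654855² + 21.5²) = √(21801.9561 + 462.25) = √22264.2061 = 149.211950
L = 1.5 × 149.211950 = 223.817925
V = π·2.75² × L = 23.758294 × 223.817925 = 5317.532176

L=223.818 V=5317.532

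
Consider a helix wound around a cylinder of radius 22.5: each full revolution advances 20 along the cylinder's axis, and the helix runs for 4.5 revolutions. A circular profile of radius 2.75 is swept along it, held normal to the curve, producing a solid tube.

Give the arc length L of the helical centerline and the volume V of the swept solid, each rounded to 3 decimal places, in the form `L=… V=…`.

2πR = 2π·22.5 = 141.371669
per-turn = √(141.371669² + 20²) = √(19985.9489 + 400) = √20385.9489 = 142.779371
L = 4.5 × 142.779371 = 642.507172
V = π·2.75² × L = 23.758294 × 642.507172 = 15264.874563

L=642.507 V=15264.875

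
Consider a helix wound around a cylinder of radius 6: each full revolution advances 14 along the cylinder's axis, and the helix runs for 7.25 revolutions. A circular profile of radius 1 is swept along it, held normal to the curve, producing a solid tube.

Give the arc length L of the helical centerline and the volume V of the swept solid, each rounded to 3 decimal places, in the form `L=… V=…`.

2πR = 2π·6 = 37.699112
per-turn = √(37.699112² + 14²) = √(1421.2230 + 196) = √1617.2230 = 40.214712
L = 7.25 × 40.214712 = 291.556660
V = π·1² × L = 3.141593 × 291.556660 = 915.952260

L=291.557 V=915.952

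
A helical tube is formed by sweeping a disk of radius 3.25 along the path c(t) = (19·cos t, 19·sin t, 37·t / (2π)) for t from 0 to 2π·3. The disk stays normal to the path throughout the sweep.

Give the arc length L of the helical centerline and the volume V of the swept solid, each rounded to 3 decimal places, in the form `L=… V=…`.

2πR = 2π·19 = 119.380521
per-turn = √(119.380521² + 37²) = √(14251.7088 + 1369) = √15620.7088 = 124.982834
L = 3 × 124.982834 = 374.948502
V = π·3.25² × L = 33.183072 × 374.948502 = 12441.943274

L=374.949 V=12441.943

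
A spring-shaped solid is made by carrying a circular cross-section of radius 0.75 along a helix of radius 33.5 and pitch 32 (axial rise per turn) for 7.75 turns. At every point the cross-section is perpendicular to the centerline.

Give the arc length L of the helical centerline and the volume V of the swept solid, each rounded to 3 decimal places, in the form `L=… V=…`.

2πR = 2π·33.5 = 210.486708
per-turn = √(210.486708² + 32²) = √(44304.6542 + 1024) = √45328.6542 = 212.905270
L = 7.75 × 212.905270 = 1650.015845
V = π·0.75² × L = 1.767146 × 1650.015845 = 2915.818683

L=1650.016 V=2915.819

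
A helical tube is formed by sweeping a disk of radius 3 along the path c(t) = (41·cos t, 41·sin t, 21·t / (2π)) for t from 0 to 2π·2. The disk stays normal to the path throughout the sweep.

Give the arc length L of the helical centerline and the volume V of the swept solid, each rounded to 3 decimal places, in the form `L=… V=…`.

L=516.930 V=14615.858

2πR = 2π·41 = 257.610598
per-turn = √(257.610598² + 21²) = √(66363.2200 + 441) = √66804.2200 = 258.465123
L = 2 × 258.465123 = 516.930247
V = π·3² × L = 28.274334 × 516.930247 = 14615.858390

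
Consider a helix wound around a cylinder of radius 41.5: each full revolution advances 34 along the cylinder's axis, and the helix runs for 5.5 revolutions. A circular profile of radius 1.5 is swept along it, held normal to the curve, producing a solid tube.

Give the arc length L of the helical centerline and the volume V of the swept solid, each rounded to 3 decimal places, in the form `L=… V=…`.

2πR = 2π·41.5 = 260.752190
per-turn = √(260.752190² + 34²) = √(67991.7047 + 1156) = √69147.7047 = 262.959512
L = 5.5 × 262.959512 = 1446.277314
V = π·1.5² × L = 7.068583 × 1446.277314 = 10223.131913

L=1446.277 V=10223.132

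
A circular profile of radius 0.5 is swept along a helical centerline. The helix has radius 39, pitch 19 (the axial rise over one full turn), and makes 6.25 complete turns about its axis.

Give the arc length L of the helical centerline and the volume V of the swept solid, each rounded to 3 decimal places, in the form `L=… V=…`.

L=1536.123 V=1206.468

2πR = 2π·39 = 245.044227
per-turn = √(245.044227² + 19²) = √(60046.6732 + 361) = √60407.6732 = 245.779725
L = 6.25 × 245.779725 = 1536.123281
V = π·0.5² × L = 0.785398 × 1536.123281 = 1206.468403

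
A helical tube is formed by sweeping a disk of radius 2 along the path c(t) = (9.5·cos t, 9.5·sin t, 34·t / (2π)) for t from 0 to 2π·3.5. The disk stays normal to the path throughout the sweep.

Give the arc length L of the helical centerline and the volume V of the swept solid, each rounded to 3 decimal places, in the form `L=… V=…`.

2πR = 2π·9.5 = 59.690260
per-turn = √(59.690260² + 34²) = √(3562.9272 + 1156) = √4718.9272 = 68.694448
L = 3.5 × 68.694448 = 240.430568
V = π·2² × L = 12.566371 × 240.430568 = 3021.339625

L=240.431 V=3021.340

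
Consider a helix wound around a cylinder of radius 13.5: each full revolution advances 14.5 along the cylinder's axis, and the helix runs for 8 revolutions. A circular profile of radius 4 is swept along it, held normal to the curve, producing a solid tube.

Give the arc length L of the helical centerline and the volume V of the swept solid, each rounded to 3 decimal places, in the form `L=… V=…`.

L=688.427 V=34604.135

2πR = 2π·13.5 = 84.823002
per-turn = √(84.823002² + 14.5²) = √(7194.9416 + 210.25) = √7405.1916 = 86.053423
L = 8 × 86.053423 = 688.427384
V = π·4² × L = 50.265482 × 688.427384 = 34604.134590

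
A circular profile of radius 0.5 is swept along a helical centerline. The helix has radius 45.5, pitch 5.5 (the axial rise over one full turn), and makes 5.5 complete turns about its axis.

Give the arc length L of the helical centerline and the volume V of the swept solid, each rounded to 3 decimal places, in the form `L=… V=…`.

2πR = 2π·45.5 = 285.884931
per-turn = √(285.884931² + 5.5²) = √(81730.1940 + 30.25) = √81760.4440 = 285.937832
L = 5.5 × 285.937832 = 1572.658079
V = π·0.5² × L = 0.785398 × 1572.658079 = 1235.162767

L=1572.658 V=1235.163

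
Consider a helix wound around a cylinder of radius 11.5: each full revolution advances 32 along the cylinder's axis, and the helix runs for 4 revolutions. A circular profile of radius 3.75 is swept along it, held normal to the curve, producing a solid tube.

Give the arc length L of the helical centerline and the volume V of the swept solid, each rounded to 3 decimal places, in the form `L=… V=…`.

2πR = 2π·11.5 = 72.256631
per-turn = √(72.256631² + 32²) = √(5221.0207 + 1024) = √6245.0207 = 79.025444
L = 4 × 79.025444 = 316.101774
V = π·3.75² × L = 44.178647 × 316.101774 = 13964.948601

L=316.102 V=13964.949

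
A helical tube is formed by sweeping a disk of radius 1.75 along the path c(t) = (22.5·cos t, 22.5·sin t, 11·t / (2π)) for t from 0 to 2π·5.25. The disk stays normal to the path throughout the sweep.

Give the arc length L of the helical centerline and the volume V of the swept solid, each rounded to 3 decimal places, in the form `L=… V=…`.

2πR = 2π·22.5 = 141.371669
per-turn = √(141.371669² + 11²) = √(19985.9489 + 121) = √20106.9489 = 141.798974
L = 5.25 × 141.798974 = 744.444611
V = π·1.75² × L = 9.621128 × 744.444611 = 7162.396524

L=744.445 V=7162.397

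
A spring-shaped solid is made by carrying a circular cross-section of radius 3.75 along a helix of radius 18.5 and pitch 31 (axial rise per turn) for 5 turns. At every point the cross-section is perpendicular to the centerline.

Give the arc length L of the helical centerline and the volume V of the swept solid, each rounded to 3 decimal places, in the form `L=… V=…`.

2πR = 2π·18.5 = 116.238928
per-turn = √(116.238928² + 31²) = √(13511.4884 + 961) = √14472.4884 = 120.301656
L = 5 × 120.301656 = 601.508280
V = π·3.75² × L = 44.178647 × 601.508280 = 26573.821774

L=601.508 V=26573.822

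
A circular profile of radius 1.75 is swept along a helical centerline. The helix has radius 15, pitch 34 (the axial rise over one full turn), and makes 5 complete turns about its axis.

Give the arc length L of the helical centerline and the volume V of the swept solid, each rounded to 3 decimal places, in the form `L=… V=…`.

L=500.965 V=4819.850

2πR = 2π·15 = 94.247780
per-turn = √(94.247780² + 34²) = √(8882.6440 + 1156) = √10038.6440 = 100.193033
L = 5 × 100.193033 = 500.965167
V = π·1.75² × L = 9.621128 × 500.965167 = 4819.849750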